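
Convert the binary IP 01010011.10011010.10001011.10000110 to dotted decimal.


01010011 = 83
10011010 = 154
10001011 = 139
10000110 = 134
IP: 83.154.139.134


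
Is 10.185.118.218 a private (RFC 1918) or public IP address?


RFC 1918 private ranges:
  10.0.0.0/8 (10.0.0.0 - 10.255.255.255)
  172.16.0.0/12 (172.16.0.0 - 172.31.255.255)
  192.168.0.0/16 (192.168.0.0 - 192.168.255.255)
Private (in 10.0.0.0/8)


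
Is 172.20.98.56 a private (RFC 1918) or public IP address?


RFC 1918 private ranges:
  10.0.0.0/8 (10.0.0.0 - 10.255.255.255)
  172.16.0.0/12 (172.16.0.0 - 172.31.255.255)
  192.168.0.0/16 (192.168.0.0 - 192.168.255.255)
Private (in 172.16.0.0/12)


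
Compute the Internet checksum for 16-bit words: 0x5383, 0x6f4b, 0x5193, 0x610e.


Sum all words (with carry folding):
+ 0x5383 = 0x5383
+ 0x6f4b = 0xc2ce
+ 0x5193 = 0x1462
+ 0x610e = 0x7570
One's complement: ~0x7570
Checksum = 0x8a8f


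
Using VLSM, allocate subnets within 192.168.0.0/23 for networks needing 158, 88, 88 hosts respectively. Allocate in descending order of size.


158 hosts -> /24 (254 usable): 192.168.0.0/24
88 hosts -> /25 (126 usable): 192.168.1.0/25
88 hosts -> /25 (126 usable): 192.168.1.128/25
Allocation: 192.168.0.0/24 (158 hosts, 254 usable); 192.168.1.0/25 (88 hosts, 126 usable); 192.168.1.128/25 (88 hosts, 126 usable)


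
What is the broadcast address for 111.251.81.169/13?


Network: 111.248.0.0/13
Host bits = 19
Set all host bits to 1:
Broadcast: 111.255.255.255


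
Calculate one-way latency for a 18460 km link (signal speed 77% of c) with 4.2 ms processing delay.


Speed = 0.77 * 3e5 km/s = 231000 km/s
Propagation delay = 18460 / 231000 = 0.0799 s = 79.9134 ms
Processing delay = 4.2 ms
Total one-way latency = 84.1134 ms


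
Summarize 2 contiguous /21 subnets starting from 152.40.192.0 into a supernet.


Original prefix: /21
Number of subnets: 2 = 2^1
New prefix = 21 - 1 = 20
Supernet: 152.40.192.0/20


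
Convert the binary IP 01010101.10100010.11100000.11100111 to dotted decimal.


01010101 = 85
10100010 = 162
11100000 = 224
11100111 = 231
IP: 85.162.224.231


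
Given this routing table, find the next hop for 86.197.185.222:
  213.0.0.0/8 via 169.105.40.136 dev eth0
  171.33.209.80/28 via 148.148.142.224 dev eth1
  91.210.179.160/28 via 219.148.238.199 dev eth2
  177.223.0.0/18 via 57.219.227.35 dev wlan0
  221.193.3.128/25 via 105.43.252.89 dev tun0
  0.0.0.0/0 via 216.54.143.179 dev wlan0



Longest prefix match for 86.197.185.222:
  /8 213.0.0.0: no
  /28 171.33.209.80: no
  /28 91.210.179.160: no
  /18 177.223.0.0: no
  /25 221.193.3.128: no
  /0 0.0.0.0: MATCH
Selected: next-hop 216.54.143.179 via wlan0 (matched /0)


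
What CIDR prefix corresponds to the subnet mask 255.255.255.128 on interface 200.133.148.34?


Binary: 11111111.11111111.11111111.10000000
Count leading 1s
Prefix: /25


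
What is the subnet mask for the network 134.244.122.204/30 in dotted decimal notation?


/30 means 30 network bits, 2 host bits
Binary: 11111111111111111111111111111100
Mask: 255.255.255.252


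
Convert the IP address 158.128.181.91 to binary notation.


158 = 10011110
128 = 10000000
181 = 10110101
91 = 01011011
Binary: 10011110.10000000.10110101.01011011


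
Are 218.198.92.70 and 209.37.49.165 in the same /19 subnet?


Mask: 255.255.224.0
218.198.92.70 AND mask = 218.198.64.0
209.37.49.165 AND mask = 209.37.32.0
No, different subnets (218.198.64.0 vs 209.37.32.0)


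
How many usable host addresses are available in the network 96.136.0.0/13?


Host bits = 32 - 13 = 19
Total addresses = 2^19 = 524288
Usable = total - 2 (network and broadcast)
Usable hosts: 524286


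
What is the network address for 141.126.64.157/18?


IP:   10001101.01111110.01000000.10011101
Mask: 11111111.11111111.11000000.00000000
AND operation:
Net:  10001101.01111110.01000000.00000000
Network: 141.126.64.0/18


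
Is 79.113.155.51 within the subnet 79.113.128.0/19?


Subnet network: 79.113.128.0
Test IP AND mask: 79.113.128.0
Yes, 79.113.155.51 is in 79.113.128.0/19


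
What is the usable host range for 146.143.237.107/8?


Network: 146.0.0.0
Broadcast: 146.255.255.255
First usable = network + 1
Last usable = broadcast - 1
Range: 146.0.0.1 to 146.255.255.254


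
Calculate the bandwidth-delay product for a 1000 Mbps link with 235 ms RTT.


BDP = bandwidth * RTT
= 1000 Mbps * 235 ms
= 1000 * 1e6 * 235 / 1000 bits
= 235000000 bits
= 29375000 bytes
= 28686.5234 KB
BDP = 235000000 bits (29375000 bytes)


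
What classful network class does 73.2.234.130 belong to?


First octet: 73
Binary: 01001001
0xxxxxxx -> Class A (1-126)
Class A, default mask 255.0.0.0 (/8)


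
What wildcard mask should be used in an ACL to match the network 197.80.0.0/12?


Subnet mask: 255.240.0.0
Wildcard = 255.255.255.255 - subnet mask
255 - 255 = 0
255 - 240 = 15
255 - 0 = 255
255 - 0 = 255
Wildcard: 0.15.255.255


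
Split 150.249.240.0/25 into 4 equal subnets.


New prefix = 25 + 2 = 27
Each subnet has 32 addresses
  150.249.240.0/27
  150.249.240.32/27
  150.249.240.64/27
  150.249.240.96/27
Subnets: 150.249.240.0/27, 150.249.240.32/27, 150.249.240.64/27, 150.249.240.96/27


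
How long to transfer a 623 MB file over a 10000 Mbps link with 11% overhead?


Effective throughput = 10000 * (1 - 11/100) = 8900 Mbps
File size in Mb = 623 * 8 = 4984 Mb
Time = 4984 / 8900
Time = 0.56 seconds


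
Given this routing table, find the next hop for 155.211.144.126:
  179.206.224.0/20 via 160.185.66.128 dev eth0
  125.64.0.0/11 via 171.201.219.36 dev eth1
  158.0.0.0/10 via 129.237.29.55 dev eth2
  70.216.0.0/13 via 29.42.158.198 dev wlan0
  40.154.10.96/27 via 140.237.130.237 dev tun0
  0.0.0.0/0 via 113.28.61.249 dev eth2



Longest prefix match for 155.211.144.126:
  /20 179.206.224.0: no
  /11 125.64.0.0: no
  /10 158.0.0.0: no
  /13 70.216.0.0: no
  /27 40.154.10.96: no
  /0 0.0.0.0: MATCH
Selected: next-hop 113.28.61.249 via eth2 (matched /0)


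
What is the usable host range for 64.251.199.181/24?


Network: 64.251.199.0
Broadcast: 64.251.199.255
First usable = network + 1
Last usable = broadcast - 1
Range: 64.251.199.1 to 64.251.199.254


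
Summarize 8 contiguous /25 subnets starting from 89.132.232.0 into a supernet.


Original prefix: /25
Number of subnets: 8 = 2^3
New prefix = 25 - 3 = 22
Supernet: 89.132.232.0/22


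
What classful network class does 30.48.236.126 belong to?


First octet: 30
Binary: 00011110
0xxxxxxx -> Class A (1-126)
Class A, default mask 255.0.0.0 (/8)


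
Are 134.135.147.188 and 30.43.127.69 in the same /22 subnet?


Mask: 255.255.252.0
134.135.147.188 AND mask = 134.135.144.0
30.43.127.69 AND mask = 30.43.124.0
No, different subnets (134.135.144.0 vs 30.43.124.0)


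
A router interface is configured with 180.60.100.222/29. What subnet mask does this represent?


/29 means 29 network bits, 3 host bits
Binary: 11111111111111111111111111111000
Mask: 255.255.255.248


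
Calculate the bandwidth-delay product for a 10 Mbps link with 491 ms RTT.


BDP = bandwidth * RTT
= 10 Mbps * 491 ms
= 10 * 1e6 * 491 / 1000 bits
= 4910000 bits
= 613750 bytes
= 599.3652 KB
BDP = 4910000 bits (613750 bytes)


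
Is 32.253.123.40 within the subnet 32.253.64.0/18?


Subnet network: 32.253.64.0
Test IP AND mask: 32.253.64.0
Yes, 32.253.123.40 is in 32.253.64.0/18


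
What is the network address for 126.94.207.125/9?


IP:   01111110.01011110.11001111.01111101
Mask: 11111111.10000000.00000000.00000000
AND operation:
Net:  01111110.00000000.00000000.00000000
Network: 126.0.0.0/9


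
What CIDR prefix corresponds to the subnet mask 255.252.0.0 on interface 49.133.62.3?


Binary: 11111111.11111100.00000000.00000000
Count leading 1s
Prefix: /14


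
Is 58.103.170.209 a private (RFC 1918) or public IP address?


RFC 1918 private ranges:
  10.0.0.0/8 (10.0.0.0 - 10.255.255.255)
  172.16.0.0/12 (172.16.0.0 - 172.31.255.255)
  192.168.0.0/16 (192.168.0.0 - 192.168.255.255)
Public (not in any RFC 1918 range)


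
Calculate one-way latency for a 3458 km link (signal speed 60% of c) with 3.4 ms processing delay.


Speed = 0.6 * 3e5 km/s = 180000 km/s
Propagation delay = 3458 / 180000 = 0.0192 s = 19.2111 ms
Processing delay = 3.4 ms
Total one-way latency = 22.6111 ms


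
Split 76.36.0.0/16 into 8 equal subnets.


New prefix = 16 + 3 = 19
Each subnet has 8192 addresses
  76.36.0.0/19
  76.36.32.0/19
  76.36.64.0/19
  76.36.96.0/19
  76.36.128.0/19
  76.36.160.0/19
  76.36.192.0/19
  76.36.224.0/19
Subnets: 76.36.0.0/19, 76.36.32.0/19, 76.36.64.0/19, 76.36.96.0/19, 76.36.128.0/19, 76.36.160.0/19, 76.36.192.0/19, 76.36.224.0/19


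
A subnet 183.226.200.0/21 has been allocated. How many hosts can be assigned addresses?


Host bits = 32 - 21 = 11
Total addresses = 2^11 = 2048
Usable = total - 2 (network and broadcast)
Usable hosts: 2046


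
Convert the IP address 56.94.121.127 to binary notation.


56 = 00111000
94 = 01011110
121 = 01111001
127 = 01111111
Binary: 00111000.01011110.01111001.01111111


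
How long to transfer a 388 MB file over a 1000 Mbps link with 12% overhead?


Effective throughput = 1000 * (1 - 12/100) = 880 Mbps
File size in Mb = 388 * 8 = 3104 Mb
Time = 3104 / 880
Time = 3.5273 seconds


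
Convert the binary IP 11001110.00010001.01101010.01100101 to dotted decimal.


11001110 = 206
00010001 = 17
01101010 = 106
01100101 = 101
IP: 206.17.106.101


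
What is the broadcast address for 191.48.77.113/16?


Network: 191.48.0.0/16
Host bits = 16
Set all host bits to 1:
Broadcast: 191.48.255.255


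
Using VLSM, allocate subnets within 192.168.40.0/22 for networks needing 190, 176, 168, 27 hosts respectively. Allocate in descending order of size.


190 hosts -> /24 (254 usable): 192.168.40.0/24
176 hosts -> /24 (254 usable): 192.168.41.0/24
168 hosts -> /24 (254 usable): 192.168.42.0/24
27 hosts -> /27 (30 usable): 192.168.43.0/27
Allocation: 192.168.40.0/24 (190 hosts, 254 usable); 192.168.41.0/24 (176 hosts, 254 usable); 192.168.42.0/24 (168 hosts, 254 usable); 192.168.43.0/27 (27 hosts, 30 usable)


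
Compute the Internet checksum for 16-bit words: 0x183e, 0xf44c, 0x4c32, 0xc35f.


Sum all words (with carry folding):
+ 0x183e = 0x183e
+ 0xf44c = 0x0c8b
+ 0x4c32 = 0x58bd
+ 0xc35f = 0x1c1d
One's complement: ~0x1c1d
Checksum = 0xe3e2


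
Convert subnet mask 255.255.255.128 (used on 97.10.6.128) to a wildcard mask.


Subnet mask: 255.255.255.128
Wildcard = 255.255.255.255 - subnet mask
255 - 255 = 0
255 - 255 = 0
255 - 255 = 0
255 - 128 = 127
Wildcard: 0.0.0.127


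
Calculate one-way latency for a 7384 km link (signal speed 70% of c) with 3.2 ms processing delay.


Speed = 0.7 * 3e5 km/s = 210000 km/s
Propagation delay = 7384 / 210000 = 0.0352 s = 35.1619 ms
Processing delay = 3.2 ms
Total one-way latency = 38.3619 ms


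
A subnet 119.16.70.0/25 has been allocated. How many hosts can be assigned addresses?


Host bits = 32 - 25 = 7
Total addresses = 2^7 = 128
Usable = total - 2 (network and broadcast)
Usable hosts: 126


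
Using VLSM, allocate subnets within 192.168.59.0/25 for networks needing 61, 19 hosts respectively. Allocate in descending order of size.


61 hosts -> /26 (62 usable): 192.168.59.0/26
19 hosts -> /27 (30 usable): 192.168.59.64/27
Allocation: 192.168.59.0/26 (61 hosts, 62 usable); 192.168.59.64/27 (19 hosts, 30 usable)


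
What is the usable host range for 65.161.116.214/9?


Network: 65.128.0.0
Broadcast: 65.255.255.255
First usable = network + 1
Last usable = broadcast - 1
Range: 65.128.0.1 to 65.255.255.254


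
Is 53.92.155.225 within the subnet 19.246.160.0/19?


Subnet network: 19.246.160.0
Test IP AND mask: 53.92.128.0
No, 53.92.155.225 is not in 19.246.160.0/19


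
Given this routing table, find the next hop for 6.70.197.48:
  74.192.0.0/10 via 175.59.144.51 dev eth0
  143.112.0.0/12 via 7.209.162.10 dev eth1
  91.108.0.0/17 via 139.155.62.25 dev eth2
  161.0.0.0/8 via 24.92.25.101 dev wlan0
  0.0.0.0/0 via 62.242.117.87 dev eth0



Longest prefix match for 6.70.197.48:
  /10 74.192.0.0: no
  /12 143.112.0.0: no
  /17 91.108.0.0: no
  /8 161.0.0.0: no
  /0 0.0.0.0: MATCH
Selected: next-hop 62.242.117.87 via eth0 (matched /0)


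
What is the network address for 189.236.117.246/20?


IP:   10111101.11101100.01110101.11110110
Mask: 11111111.11111111.11110000.00000000
AND operation:
Net:  10111101.11101100.01110000.00000000
Network: 189.236.112.0/20


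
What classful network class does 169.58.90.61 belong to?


First octet: 169
Binary: 10101001
10xxxxxx -> Class B (128-191)
Class B, default mask 255.255.0.0 (/16)


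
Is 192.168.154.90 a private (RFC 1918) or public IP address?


RFC 1918 private ranges:
  10.0.0.0/8 (10.0.0.0 - 10.255.255.255)
  172.16.0.0/12 (172.16.0.0 - 172.31.255.255)
  192.168.0.0/16 (192.168.0.0 - 192.168.255.255)
Private (in 192.168.0.0/16)


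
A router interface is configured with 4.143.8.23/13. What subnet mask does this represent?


/13 means 13 network bits, 19 host bits
Binary: 11111111111110000000000000000000
Mask: 255.248.0.0


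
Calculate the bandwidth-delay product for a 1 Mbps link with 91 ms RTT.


BDP = bandwidth * RTT
= 1 Mbps * 91 ms
= 1 * 1e6 * 91 / 1000 bits
= 91000 bits
= 11375 bytes
= 11.1084 KB
BDP = 91000 bits (11375 bytes)


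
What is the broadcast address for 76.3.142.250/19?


Network: 76.3.128.0/19
Host bits = 13
Set all host bits to 1:
Broadcast: 76.3.159.255


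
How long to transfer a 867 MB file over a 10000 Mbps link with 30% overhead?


Effective throughput = 10000 * (1 - 30/100) = 7000 Mbps
File size in Mb = 867 * 8 = 6936 Mb
Time = 6936 / 7000
Time = 0.9909 seconds


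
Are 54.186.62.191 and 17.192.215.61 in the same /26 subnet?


Mask: 255.255.255.192
54.186.62.191 AND mask = 54.186.62.128
17.192.215.61 AND mask = 17.192.215.0
No, different subnets (54.186.62.128 vs 17.192.215.0)


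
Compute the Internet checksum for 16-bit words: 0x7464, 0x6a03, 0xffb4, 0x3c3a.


Sum all words (with carry folding):
+ 0x7464 = 0x7464
+ 0x6a03 = 0xde67
+ 0xffb4 = 0xde1c
+ 0x3c3a = 0x1a57
One's complement: ~0x1a57
Checksum = 0xe5a8


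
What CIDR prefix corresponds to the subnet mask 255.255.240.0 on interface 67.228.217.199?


Binary: 11111111.11111111.11110000.00000000
Count leading 1s
Prefix: /20


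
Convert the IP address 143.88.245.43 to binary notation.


143 = 10001111
88 = 01011000
245 = 11110101
43 = 00101011
Binary: 10001111.01011000.11110101.00101011


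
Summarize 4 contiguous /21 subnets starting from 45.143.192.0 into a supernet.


Original prefix: /21
Number of subnets: 4 = 2^2
New prefix = 21 - 2 = 19
Supernet: 45.143.192.0/19


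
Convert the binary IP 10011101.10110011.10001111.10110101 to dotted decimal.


10011101 = 157
10110011 = 179
10001111 = 143
10110101 = 181
IP: 157.179.143.181


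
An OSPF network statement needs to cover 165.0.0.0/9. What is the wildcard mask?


Subnet mask: 255.128.0.0
Wildcard = 255.255.255.255 - subnet mask
255 - 255 = 0
255 - 128 = 127
255 - 0 = 255
255 - 0 = 255
Wildcard: 0.127.255.255


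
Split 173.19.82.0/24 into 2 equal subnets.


New prefix = 24 + 1 = 25
Each subnet has 128 addresses
  173.19.82.0/25
  173.19.82.128/25
Subnets: 173.19.82.0/25, 173.19.82.128/25


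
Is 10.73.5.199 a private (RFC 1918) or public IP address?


RFC 1918 private ranges:
  10.0.0.0/8 (10.0.0.0 - 10.255.255.255)
  172.16.0.0/12 (172.16.0.0 - 172.31.255.255)
  192.168.0.0/16 (192.168.0.0 - 192.168.255.255)
Private (in 10.0.0.0/8)


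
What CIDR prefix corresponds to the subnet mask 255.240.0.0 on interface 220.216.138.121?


Binary: 11111111.11110000.00000000.00000000
Count leading 1s
Prefix: /12


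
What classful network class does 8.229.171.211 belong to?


First octet: 8
Binary: 00001000
0xxxxxxx -> Class A (1-126)
Class A, default mask 255.0.0.0 (/8)


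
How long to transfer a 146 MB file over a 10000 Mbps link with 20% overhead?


Effective throughput = 10000 * (1 - 20/100) = 8000 Mbps
File size in Mb = 146 * 8 = 1168 Mb
Time = 1168 / 8000
Time = 0.146 seconds


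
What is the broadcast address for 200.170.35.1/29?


Network: 200.170.35.0/29
Host bits = 3
Set all host bits to 1:
Broadcast: 200.170.35.7


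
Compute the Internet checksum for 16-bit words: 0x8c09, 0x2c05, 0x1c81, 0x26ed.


Sum all words (with carry folding):
+ 0x8c09 = 0x8c09
+ 0x2c05 = 0xb80e
+ 0x1c81 = 0xd48f
+ 0x26ed = 0xfb7c
One's complement: ~0xfb7c
Checksum = 0x0483


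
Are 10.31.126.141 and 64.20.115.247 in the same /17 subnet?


Mask: 255.255.128.0
10.31.126.141 AND mask = 10.31.0.0
64.20.115.247 AND mask = 64.20.0.0
No, different subnets (10.31.0.0 vs 64.20.0.0)


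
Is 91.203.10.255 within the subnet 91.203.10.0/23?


Subnet network: 91.203.10.0
Test IP AND mask: 91.203.10.0
Yes, 91.203.10.255 is in 91.203.10.0/23


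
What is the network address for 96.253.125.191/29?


IP:   01100000.11111101.01111101.10111111
Mask: 11111111.11111111.11111111.11111000
AND operation:
Net:  01100000.11111101.01111101.10111000
Network: 96.253.125.184/29


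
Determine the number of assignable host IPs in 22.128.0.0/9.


Host bits = 32 - 9 = 23
Total addresses = 2^23 = 8388608
Usable = total - 2 (network and broadcast)
Usable hosts: 8388606


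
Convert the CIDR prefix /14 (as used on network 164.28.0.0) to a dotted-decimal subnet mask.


/14 means 14 network bits, 18 host bits
Binary: 11111111111111000000000000000000
Mask: 255.252.0.0


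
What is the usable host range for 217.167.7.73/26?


Network: 217.167.7.64
Broadcast: 217.167.7.127
First usable = network + 1
Last usable = broadcast - 1
Range: 217.167.7.65 to 217.167.7.126


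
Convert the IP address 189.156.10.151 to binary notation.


189 = 10111101
156 = 10011100
10 = 00001010
151 = 10010111
Binary: 10111101.10011100.00001010.10010111


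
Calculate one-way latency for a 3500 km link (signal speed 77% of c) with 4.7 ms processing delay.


Speed = 0.77 * 3e5 km/s = 231000 km/s
Propagation delay = 3500 / 231000 = 0.0152 s = 15.1515 ms
Processing delay = 4.7 ms
Total one-way latency = 19.8515 ms


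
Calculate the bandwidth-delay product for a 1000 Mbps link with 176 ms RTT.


BDP = bandwidth * RTT
= 1000 Mbps * 176 ms
= 1000 * 1e6 * 176 / 1000 bits
= 176000000 bits
= 22000000 bytes
= 21484.375 KB
BDP = 176000000 bits (22000000 bytes)


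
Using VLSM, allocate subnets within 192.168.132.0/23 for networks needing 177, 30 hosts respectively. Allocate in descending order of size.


177 hosts -> /24 (254 usable): 192.168.132.0/24
30 hosts -> /27 (30 usable): 192.168.133.0/27
Allocation: 192.168.132.0/24 (177 hosts, 254 usable); 192.168.133.0/27 (30 hosts, 30 usable)


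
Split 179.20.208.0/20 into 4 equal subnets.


New prefix = 20 + 2 = 22
Each subnet has 1024 addresses
  179.20.208.0/22
  179.20.212.0/22
  179.20.216.0/22
  179.20.220.0/22
Subnets: 179.20.208.0/22, 179.20.212.0/22, 179.20.216.0/22, 179.20.220.0/22


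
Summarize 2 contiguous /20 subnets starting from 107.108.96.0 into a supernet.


Original prefix: /20
Number of subnets: 2 = 2^1
New prefix = 20 - 1 = 19
Supernet: 107.108.96.0/19


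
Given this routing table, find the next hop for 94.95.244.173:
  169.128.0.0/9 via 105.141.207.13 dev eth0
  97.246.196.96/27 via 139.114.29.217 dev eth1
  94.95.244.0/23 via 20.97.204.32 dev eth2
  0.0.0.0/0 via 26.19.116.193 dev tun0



Longest prefix match for 94.95.244.173:
  /9 169.128.0.0: no
  /27 97.246.196.96: no
  /23 94.95.244.0: MATCH
  /0 0.0.0.0: MATCH
Selected: next-hop 20.97.204.32 via eth2 (matched /23)


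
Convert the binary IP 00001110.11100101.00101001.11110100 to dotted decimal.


00001110 = 14
11100101 = 229
00101001 = 41
11110100 = 244
IP: 14.229.41.244


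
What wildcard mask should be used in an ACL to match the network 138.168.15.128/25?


Subnet mask: 255.255.255.128
Wildcard = 255.255.255.255 - subnet mask
255 - 255 = 0
255 - 255 = 0
255 - 255 = 0
255 - 128 = 127
Wildcard: 0.0.0.127


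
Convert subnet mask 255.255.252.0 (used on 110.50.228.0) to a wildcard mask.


Subnet mask: 255.255.252.0
Wildcard = 255.255.255.255 - subnet mask
255 - 255 = 0
255 - 255 = 0
255 - 252 = 3
255 - 0 = 255
Wildcard: 0.0.3.255


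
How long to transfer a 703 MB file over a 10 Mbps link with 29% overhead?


Effective throughput = 10 * (1 - 29/100) = 7.1 Mbps
File size in Mb = 703 * 8 = 5624 Mb
Time = 5624 / 7.1
Time = 792.1127 seconds


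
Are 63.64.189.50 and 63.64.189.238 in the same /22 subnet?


Mask: 255.255.252.0
63.64.189.50 AND mask = 63.64.188.0
63.64.189.238 AND mask = 63.64.188.0
Yes, same subnet (63.64.188.0)


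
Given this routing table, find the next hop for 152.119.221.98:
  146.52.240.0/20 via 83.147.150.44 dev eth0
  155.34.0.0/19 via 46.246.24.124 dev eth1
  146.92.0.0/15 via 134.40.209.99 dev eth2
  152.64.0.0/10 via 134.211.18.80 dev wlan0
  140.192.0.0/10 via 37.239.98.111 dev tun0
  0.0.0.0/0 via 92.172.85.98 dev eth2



Longest prefix match for 152.119.221.98:
  /20 146.52.240.0: no
  /19 155.34.0.0: no
  /15 146.92.0.0: no
  /10 152.64.0.0: MATCH
  /10 140.192.0.0: no
  /0 0.0.0.0: MATCH
Selected: next-hop 134.211.18.80 via wlan0 (matched /10)


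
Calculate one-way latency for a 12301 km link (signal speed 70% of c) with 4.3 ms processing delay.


Speed = 0.7 * 3e5 km/s = 210000 km/s
Propagation delay = 12301 / 210000 = 0.0586 s = 58.5762 ms
Processing delay = 4.3 ms
Total one-way latency = 62.8762 ms


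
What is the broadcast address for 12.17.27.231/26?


Network: 12.17.27.192/26
Host bits = 6
Set all host bits to 1:
Broadcast: 12.17.27.255


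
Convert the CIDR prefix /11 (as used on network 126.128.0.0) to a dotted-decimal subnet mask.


/11 means 11 network bits, 21 host bits
Binary: 11111111111000000000000000000000
Mask: 255.224.0.0


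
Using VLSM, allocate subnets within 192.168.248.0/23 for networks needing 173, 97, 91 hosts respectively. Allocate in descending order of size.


173 hosts -> /24 (254 usable): 192.168.248.0/24
97 hosts -> /25 (126 usable): 192.168.249.0/25
91 hosts -> /25 (126 usable): 192.168.249.128/25
Allocation: 192.168.248.0/24 (173 hosts, 254 usable); 192.168.249.0/25 (97 hosts, 126 usable); 192.168.249.128/25 (91 hosts, 126 usable)


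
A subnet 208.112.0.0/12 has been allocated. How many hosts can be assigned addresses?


Host bits = 32 - 12 = 20
Total addresses = 2^20 = 1048576
Usable = total - 2 (network and broadcast)
Usable hosts: 1048574


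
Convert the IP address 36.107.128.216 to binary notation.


36 = 00100100
107 = 01101011
128 = 10000000
216 = 11011000
Binary: 00100100.01101011.10000000.11011000


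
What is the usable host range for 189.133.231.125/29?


Network: 189.133.231.120
Broadcast: 189.133.231.127
First usable = network + 1
Last usable = broadcast - 1
Range: 189.133.231.121 to 189.133.231.126


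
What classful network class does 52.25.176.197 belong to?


First octet: 52
Binary: 00110100
0xxxxxxx -> Class A (1-126)
Class A, default mask 255.0.0.0 (/8)


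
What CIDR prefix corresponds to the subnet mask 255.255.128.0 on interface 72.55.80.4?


Binary: 11111111.11111111.10000000.00000000
Count leading 1s
Prefix: /17


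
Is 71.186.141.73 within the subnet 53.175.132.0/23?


Subnet network: 53.175.132.0
Test IP AND mask: 71.186.140.0
No, 71.186.141.73 is not in 53.175.132.0/23


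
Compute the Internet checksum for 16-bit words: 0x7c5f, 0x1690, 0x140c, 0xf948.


Sum all words (with carry folding):
+ 0x7c5f = 0x7c5f
+ 0x1690 = 0x92ef
+ 0x140c = 0xa6fb
+ 0xf948 = 0xa044
One's complement: ~0xa044
Checksum = 0x5fbb


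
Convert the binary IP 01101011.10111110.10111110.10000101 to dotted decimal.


01101011 = 107
10111110 = 190
10111110 = 190
10000101 = 133
IP: 107.190.190.133


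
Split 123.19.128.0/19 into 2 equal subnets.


New prefix = 19 + 1 = 20
Each subnet has 4096 addresses
  123.19.128.0/20
  123.19.144.0/20
Subnets: 123.19.128.0/20, 123.19.144.0/20


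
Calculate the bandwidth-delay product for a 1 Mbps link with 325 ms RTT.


BDP = bandwidth * RTT
= 1 Mbps * 325 ms
= 1 * 1e6 * 325 / 1000 bits
= 325000 bits
= 40625 bytes
= 39.6729 KB
BDP = 325000 bits (40625 bytes)


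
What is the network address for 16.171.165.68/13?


IP:   00010000.10101011.10100101.01000100
Mask: 11111111.11111000.00000000.00000000
AND operation:
Net:  00010000.10101000.00000000.00000000
Network: 16.168.0.0/13


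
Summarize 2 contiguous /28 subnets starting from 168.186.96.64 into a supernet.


Original prefix: /28
Number of subnets: 2 = 2^1
New prefix = 28 - 1 = 27
Supernet: 168.186.96.64/27


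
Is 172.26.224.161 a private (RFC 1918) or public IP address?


RFC 1918 private ranges:
  10.0.0.0/8 (10.0.0.0 - 10.255.255.255)
  172.16.0.0/12 (172.16.0.0 - 172.31.255.255)
  192.168.0.0/16 (192.168.0.0 - 192.168.255.255)
Private (in 172.16.0.0/12)


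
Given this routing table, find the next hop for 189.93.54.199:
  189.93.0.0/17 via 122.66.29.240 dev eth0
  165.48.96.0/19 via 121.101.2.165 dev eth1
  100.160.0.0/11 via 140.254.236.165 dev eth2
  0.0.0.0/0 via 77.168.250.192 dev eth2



Longest prefix match for 189.93.54.199:
  /17 189.93.0.0: MATCH
  /19 165.48.96.0: no
  /11 100.160.0.0: no
  /0 0.0.0.0: MATCH
Selected: next-hop 122.66.29.240 via eth0 (matched /17)


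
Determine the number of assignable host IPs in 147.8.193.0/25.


Host bits = 32 - 25 = 7
Total addresses = 2^7 = 128
Usable = total - 2 (network and broadcast)
Usable hosts: 126


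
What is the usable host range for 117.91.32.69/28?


Network: 117.91.32.64
Broadcast: 117.91.32.79
First usable = network + 1
Last usable = broadcast - 1
Range: 117.91.32.65 to 117.91.32.78


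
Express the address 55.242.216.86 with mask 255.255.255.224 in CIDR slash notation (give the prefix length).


Binary: 11111111.11111111.11111111.11100000
Count leading 1s
Prefix: /27


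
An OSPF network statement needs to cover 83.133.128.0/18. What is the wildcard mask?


Subnet mask: 255.255.192.0
Wildcard = 255.255.255.255 - subnet mask
255 - 255 = 0
255 - 255 = 0
255 - 192 = 63
255 - 0 = 255
Wildcard: 0.0.63.255


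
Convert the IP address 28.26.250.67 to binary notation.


28 = 00011100
26 = 00011010
250 = 11111010
67 = 01000011
Binary: 00011100.00011010.11111010.01000011


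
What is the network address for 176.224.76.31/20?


IP:   10110000.11100000.01001100.00011111
Mask: 11111111.11111111.11110000.00000000
AND operation:
Net:  10110000.11100000.01000000.00000000
Network: 176.224.64.0/20


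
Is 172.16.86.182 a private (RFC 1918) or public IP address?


RFC 1918 private ranges:
  10.0.0.0/8 (10.0.0.0 - 10.255.255.255)
  172.16.0.0/12 (172.16.0.0 - 172.31.255.255)
  192.168.0.0/16 (192.168.0.0 - 192.168.255.255)
Private (in 172.16.0.0/12)


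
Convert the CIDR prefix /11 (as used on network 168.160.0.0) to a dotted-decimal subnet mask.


/11 means 11 network bits, 21 host bits
Binary: 11111111111000000000000000000000
Mask: 255.224.0.0


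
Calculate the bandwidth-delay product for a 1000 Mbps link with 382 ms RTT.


BDP = bandwidth * RTT
= 1000 Mbps * 382 ms
= 1000 * 1e6 * 382 / 1000 bits
= 382000000 bits
= 47750000 bytes
= 46630.8594 KB
BDP = 382000000 bits (47750000 bytes)


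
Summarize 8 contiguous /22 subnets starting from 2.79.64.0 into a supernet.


Original prefix: /22
Number of subnets: 8 = 2^3
New prefix = 22 - 3 = 19
Supernet: 2.79.64.0/19


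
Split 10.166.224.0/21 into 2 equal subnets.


New prefix = 21 + 1 = 22
Each subnet has 1024 addresses
  10.166.224.0/22
  10.166.228.0/22
Subnets: 10.166.224.0/22, 10.166.228.0/22


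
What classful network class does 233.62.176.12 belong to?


First octet: 233
Binary: 11101001
1110xxxx -> Class D (224-239)
Class D (multicast), default mask N/A


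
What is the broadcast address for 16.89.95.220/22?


Network: 16.89.92.0/22
Host bits = 10
Set all host bits to 1:
Broadcast: 16.89.95.255


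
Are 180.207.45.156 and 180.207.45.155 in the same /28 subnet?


Mask: 255.255.255.240
180.207.45.156 AND mask = 180.207.45.144
180.207.45.155 AND mask = 180.207.45.144
Yes, same subnet (180.207.45.144)


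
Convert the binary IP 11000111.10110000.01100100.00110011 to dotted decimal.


11000111 = 199
10110000 = 176
01100100 = 100
00110011 = 51
IP: 199.176.100.51


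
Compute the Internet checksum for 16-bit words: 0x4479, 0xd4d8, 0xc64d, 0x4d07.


Sum all words (with carry folding):
+ 0x4479 = 0x4479
+ 0xd4d8 = 0x1952
+ 0xc64d = 0xdf9f
+ 0x4d07 = 0x2ca7
One's complement: ~0x2ca7
Checksum = 0xd358


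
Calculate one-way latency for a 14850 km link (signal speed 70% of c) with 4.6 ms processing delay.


Speed = 0.7 * 3e5 km/s = 210000 km/s
Propagation delay = 14850 / 210000 = 0.0707 s = 70.7143 ms
Processing delay = 4.6 ms
Total one-way latency = 75.3143 ms


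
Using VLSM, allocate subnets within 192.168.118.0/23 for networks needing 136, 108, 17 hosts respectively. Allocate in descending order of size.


136 hosts -> /24 (254 usable): 192.168.118.0/24
108 hosts -> /25 (126 usable): 192.168.119.0/25
17 hosts -> /27 (30 usable): 192.168.119.128/27
Allocation: 192.168.118.0/24 (136 hosts, 254 usable); 192.168.119.0/25 (108 hosts, 126 usable); 192.168.119.128/27 (17 hosts, 30 usable)


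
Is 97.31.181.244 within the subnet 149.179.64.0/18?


Subnet network: 149.179.64.0
Test IP AND mask: 97.31.128.0
No, 97.31.181.244 is not in 149.179.64.0/18


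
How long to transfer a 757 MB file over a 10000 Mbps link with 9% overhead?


Effective throughput = 10000 * (1 - 9/100) = 9100 Mbps
File size in Mb = 757 * 8 = 6056 Mb
Time = 6056 / 9100
Time = 0.6655 seconds


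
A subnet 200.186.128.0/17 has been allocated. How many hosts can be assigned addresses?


Host bits = 32 - 17 = 15
Total addresses = 2^15 = 32768
Usable = total - 2 (network and broadcast)
Usable hosts: 32766


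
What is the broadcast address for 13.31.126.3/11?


Network: 13.0.0.0/11
Host bits = 21
Set all host bits to 1:
Broadcast: 13.31.255.255


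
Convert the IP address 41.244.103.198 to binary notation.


41 = 00101001
244 = 11110100
103 = 01100111
198 = 11000110
Binary: 00101001.11110100.01100111.11000110


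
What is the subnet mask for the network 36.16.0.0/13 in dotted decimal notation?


/13 means 13 network bits, 19 host bits
Binary: 11111111111110000000000000000000
Mask: 255.248.0.0


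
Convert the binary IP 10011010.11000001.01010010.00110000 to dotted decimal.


10011010 = 154
11000001 = 193
01010010 = 82
00110000 = 48
IP: 154.193.82.48


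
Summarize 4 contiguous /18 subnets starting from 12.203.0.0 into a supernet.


Original prefix: /18
Number of subnets: 4 = 2^2
New prefix = 18 - 2 = 16
Supernet: 12.203.0.0/16


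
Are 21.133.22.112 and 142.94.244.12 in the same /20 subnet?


Mask: 255.255.240.0
21.133.22.112 AND mask = 21.133.16.0
142.94.244.12 AND mask = 142.94.240.0
No, different subnets (21.133.16.0 vs 142.94.240.0)


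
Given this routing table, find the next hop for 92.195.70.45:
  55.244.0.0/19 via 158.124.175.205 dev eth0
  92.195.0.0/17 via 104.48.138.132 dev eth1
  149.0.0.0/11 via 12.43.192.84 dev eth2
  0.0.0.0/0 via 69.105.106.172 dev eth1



Longest prefix match for 92.195.70.45:
  /19 55.244.0.0: no
  /17 92.195.0.0: MATCH
  /11 149.0.0.0: no
  /0 0.0.0.0: MATCH
Selected: next-hop 104.48.138.132 via eth1 (matched /17)


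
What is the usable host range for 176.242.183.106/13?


Network: 176.240.0.0
Broadcast: 176.247.255.255
First usable = network + 1
Last usable = broadcast - 1
Range: 176.240.0.1 to 176.247.255.254


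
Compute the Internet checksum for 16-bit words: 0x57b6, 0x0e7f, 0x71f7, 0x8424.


Sum all words (with carry folding):
+ 0x57b6 = 0x57b6
+ 0x0e7f = 0x6635
+ 0x71f7 = 0xd82c
+ 0x8424 = 0x5c51
One's complement: ~0x5c51
Checksum = 0xa3ae


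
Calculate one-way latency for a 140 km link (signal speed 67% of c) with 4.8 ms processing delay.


Speed = 0.67 * 3e5 km/s = 201000 km/s
Propagation delay = 140 / 201000 = 0.0007 s = 0.6965 ms
Processing delay = 4.8 ms
Total one-way latency = 5.4965 ms


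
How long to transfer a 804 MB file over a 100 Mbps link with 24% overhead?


Effective throughput = 100 * (1 - 24/100) = 76 Mbps
File size in Mb = 804 * 8 = 6432 Mb
Time = 6432 / 76
Time = 84.6316 seconds


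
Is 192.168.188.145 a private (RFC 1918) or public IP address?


RFC 1918 private ranges:
  10.0.0.0/8 (10.0.0.0 - 10.255.255.255)
  172.16.0.0/12 (172.16.0.0 - 172.31.255.255)
  192.168.0.0/16 (192.168.0.0 - 192.168.255.255)
Private (in 192.168.0.0/16)


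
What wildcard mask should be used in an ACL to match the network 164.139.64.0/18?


Subnet mask: 255.255.192.0
Wildcard = 255.255.255.255 - subnet mask
255 - 255 = 0
255 - 255 = 0
255 - 192 = 63
255 - 0 = 255
Wildcard: 0.0.63.255


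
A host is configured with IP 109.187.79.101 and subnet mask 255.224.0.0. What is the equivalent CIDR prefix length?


Binary: 11111111.11100000.00000000.00000000
Count leading 1s
Prefix: /11


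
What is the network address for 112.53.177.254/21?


IP:   01110000.00110101.10110001.11111110
Mask: 11111111.11111111.11111000.00000000
AND operation:
Net:  01110000.00110101.10110000.00000000
Network: 112.53.176.0/21


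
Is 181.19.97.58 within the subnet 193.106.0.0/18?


Subnet network: 193.106.0.0
Test IP AND mask: 181.19.64.0
No, 181.19.97.58 is not in 193.106.0.0/18


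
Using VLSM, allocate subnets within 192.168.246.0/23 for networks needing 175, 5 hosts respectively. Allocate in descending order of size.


175 hosts -> /24 (254 usable): 192.168.246.0/24
5 hosts -> /29 (6 usable): 192.168.247.0/29
Allocation: 192.168.246.0/24 (175 hosts, 254 usable); 192.168.247.0/29 (5 hosts, 6 usable)


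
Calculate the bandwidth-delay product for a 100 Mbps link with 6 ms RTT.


BDP = bandwidth * RTT
= 100 Mbps * 6 ms
= 100 * 1e6 * 6 / 1000 bits
= 600000 bits
= 75000 bytes
= 73.2422 KB
BDP = 600000 bits (75000 bytes)


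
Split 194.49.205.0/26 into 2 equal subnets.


New prefix = 26 + 1 = 27
Each subnet has 32 addresses
  194.49.205.0/27
  194.49.205.32/27
Subnets: 194.49.205.0/27, 194.49.205.32/27


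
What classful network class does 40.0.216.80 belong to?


First octet: 40
Binary: 00101000
0xxxxxxx -> Class A (1-126)
Class A, default mask 255.0.0.0 (/8)


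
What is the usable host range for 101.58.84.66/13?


Network: 101.56.0.0
Broadcast: 101.63.255.255
First usable = network + 1
Last usable = broadcast - 1
Range: 101.56.0.1 to 101.63.255.254


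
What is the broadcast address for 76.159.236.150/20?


Network: 76.159.224.0/20
Host bits = 12
Set all host bits to 1:
Broadcast: 76.159.239.255


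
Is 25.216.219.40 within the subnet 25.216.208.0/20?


Subnet network: 25.216.208.0
Test IP AND mask: 25.216.208.0
Yes, 25.216.219.40 is in 25.216.208.0/20


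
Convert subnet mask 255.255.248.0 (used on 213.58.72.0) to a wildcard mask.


Subnet mask: 255.255.248.0
Wildcard = 255.255.255.255 - subnet mask
255 - 255 = 0
255 - 255 = 0
255 - 248 = 7
255 - 0 = 255
Wildcard: 0.0.7.255


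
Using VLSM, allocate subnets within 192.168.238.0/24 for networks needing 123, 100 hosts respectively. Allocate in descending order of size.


123 hosts -> /25 (126 usable): 192.168.238.0/25
100 hosts -> /25 (126 usable): 192.168.238.128/25
Allocation: 192.168.238.0/25 (123 hosts, 126 usable); 192.168.238.128/25 (100 hosts, 126 usable)


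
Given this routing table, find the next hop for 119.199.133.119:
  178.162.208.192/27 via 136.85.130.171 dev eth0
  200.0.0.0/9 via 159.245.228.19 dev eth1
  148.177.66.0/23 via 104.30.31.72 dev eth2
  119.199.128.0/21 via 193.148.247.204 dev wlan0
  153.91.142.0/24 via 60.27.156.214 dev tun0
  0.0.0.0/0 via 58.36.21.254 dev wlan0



Longest prefix match for 119.199.133.119:
  /27 178.162.208.192: no
  /9 200.0.0.0: no
  /23 148.177.66.0: no
  /21 119.199.128.0: MATCH
  /24 153.91.142.0: no
  /0 0.0.0.0: MATCH
Selected: next-hop 193.148.247.204 via wlan0 (matched /21)


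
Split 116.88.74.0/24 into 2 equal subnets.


New prefix = 24 + 1 = 25
Each subnet has 128 addresses
  116.88.74.0/25
  116.88.74.128/25
Subnets: 116.88.74.0/25, 116.88.74.128/25


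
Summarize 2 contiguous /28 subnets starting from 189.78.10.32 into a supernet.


Original prefix: /28
Number of subnets: 2 = 2^1
New prefix = 28 - 1 = 27
Supernet: 189.78.10.32/27


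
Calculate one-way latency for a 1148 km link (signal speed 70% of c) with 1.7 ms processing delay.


Speed = 0.7 * 3e5 km/s = 210000 km/s
Propagation delay = 1148 / 210000 = 0.0055 s = 5.4667 ms
Processing delay = 1.7 ms
Total one-way latency = 7.1667 ms


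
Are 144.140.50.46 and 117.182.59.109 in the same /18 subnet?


Mask: 255.255.192.0
144.140.50.46 AND mask = 144.140.0.0
117.182.59.109 AND mask = 117.182.0.0
No, different subnets (144.140.0.0 vs 117.182.0.0)


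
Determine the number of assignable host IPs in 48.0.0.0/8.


Host bits = 32 - 8 = 24
Total addresses = 2^24 = 16777216
Usable = total - 2 (network and broadcast)
Usable hosts: 16777214


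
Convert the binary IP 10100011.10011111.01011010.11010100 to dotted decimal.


10100011 = 163
10011111 = 159
01011010 = 90
11010100 = 212
IP: 163.159.90.212


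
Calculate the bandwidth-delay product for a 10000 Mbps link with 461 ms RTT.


BDP = bandwidth * RTT
= 10000 Mbps * 461 ms
= 10000 * 1e6 * 461 / 1000 bits
= 4610000000 bits
= 576250000 bytes
= 562744.1406 KB
BDP = 4610000000 bits (576250000 bytes)


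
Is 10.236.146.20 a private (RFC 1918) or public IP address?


RFC 1918 private ranges:
  10.0.0.0/8 (10.0.0.0 - 10.255.255.255)
  172.16.0.0/12 (172.16.0.0 - 172.31.255.255)
  192.168.0.0/16 (192.168.0.0 - 192.168.255.255)
Private (in 10.0.0.0/8)


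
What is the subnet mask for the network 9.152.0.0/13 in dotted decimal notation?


/13 means 13 network bits, 19 host bits
Binary: 11111111111110000000000000000000
Mask: 255.248.0.0


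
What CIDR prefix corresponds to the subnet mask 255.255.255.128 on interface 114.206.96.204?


Binary: 11111111.11111111.11111111.10000000
Count leading 1s
Prefix: /25


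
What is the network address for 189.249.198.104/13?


IP:   10111101.11111001.11000110.01101000
Mask: 11111111.11111000.00000000.00000000
AND operation:
Net:  10111101.11111000.00000000.00000000
Network: 189.248.0.0/13


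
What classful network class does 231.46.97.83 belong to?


First octet: 231
Binary: 11100111
1110xxxx -> Class D (224-239)
Class D (multicast), default mask N/A


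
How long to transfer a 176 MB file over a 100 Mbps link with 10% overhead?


Effective throughput = 100 * (1 - 10/100) = 90 Mbps
File size in Mb = 176 * 8 = 1408 Mb
Time = 1408 / 90
Time = 15.6444 seconds


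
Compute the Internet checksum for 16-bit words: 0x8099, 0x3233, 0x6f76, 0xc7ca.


Sum all words (with carry folding):
+ 0x8099 = 0x8099
+ 0x3233 = 0xb2cc
+ 0x6f76 = 0x2243
+ 0xc7ca = 0xea0d
One's complement: ~0xea0d
Checksum = 0x15f2


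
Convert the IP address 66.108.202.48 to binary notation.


66 = 01000010
108 = 01101100
202 = 11001010
48 = 00110000
Binary: 01000010.01101100.11001010.00110000


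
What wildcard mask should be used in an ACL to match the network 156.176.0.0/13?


Subnet mask: 255.248.0.0
Wildcard = 255.255.255.255 - subnet mask
255 - 255 = 0
255 - 248 = 7
255 - 0 = 255
255 - 0 = 255
Wildcard: 0.7.255.255


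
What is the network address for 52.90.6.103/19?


IP:   00110100.01011010.00000110.01100111
Mask: 11111111.11111111.11100000.00000000
AND operation:
Net:  00110100.01011010.00000000.00000000
Network: 52.90.0.0/19
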